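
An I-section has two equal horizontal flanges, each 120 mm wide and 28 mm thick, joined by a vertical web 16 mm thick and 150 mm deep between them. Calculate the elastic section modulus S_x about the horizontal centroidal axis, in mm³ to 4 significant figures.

S_x ≈ 5.647 × 10⁵ mm³

Treat the section as a set of non-overlapping primitives; coordinates are from the bounding-box lower-left.
Bottom flange: 120 × 28, A = 3 360 mm², y = 14 mm, Ī = 219 520 mm⁴.
Web: 16 × 150, A = 2 400 mm², y = 103 mm, Ī = 4 500 000 mm⁴.
Top flange: 120 × 28, A = 3 360 mm², y = 192 mm, Ī = 219 520 mm⁴.
By symmetry the centroid is at mid-height, ȳ = 103 mm.
Transfer each piece to the horizontal centroidal axis using Ī + A·d² with d = y − 103:
  bottom flange: d = -89 mm → contributes +26 834 080 mm⁴
  web: d = 0 mm → contributes +4 500 000 mm⁴
  top flange: d = 89 mm → contributes +26 834 080 mm⁴
Total I = 58 168 160 mm⁴.
Extreme fibre distance c = 103 mm; S = I/c = 564 739 mm³.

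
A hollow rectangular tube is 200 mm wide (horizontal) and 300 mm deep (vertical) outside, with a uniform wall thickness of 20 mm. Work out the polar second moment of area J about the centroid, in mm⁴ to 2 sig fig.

Treat the section as a set of non-overlapping primitives; coordinates are from the bounding-box lower-left.
Outer rectangle: 200 × 300, A = 60 000 mm², y = 150 mm, Ī = 450 000 000 mm⁴.
Inner void (subtracted): 160 × 260, A = 41 600 mm², y = 150 mm, Ī = 234 346 667 mm⁴.
By symmetry the centroid is at mid-height, ȳ = 150 mm.
All pieces are centred on the centroidal x-axis, so I = ΣĪ (holes subtracted) = 215 653 333 mm⁴.
Repeating about the centroidal y-axis gives I_y = 111 253 333 mm⁴.
Polar second moment: J = I_x + I_y = 326 906 667 mm⁴.

J ≈ 3.3 × 10⁸ mm⁴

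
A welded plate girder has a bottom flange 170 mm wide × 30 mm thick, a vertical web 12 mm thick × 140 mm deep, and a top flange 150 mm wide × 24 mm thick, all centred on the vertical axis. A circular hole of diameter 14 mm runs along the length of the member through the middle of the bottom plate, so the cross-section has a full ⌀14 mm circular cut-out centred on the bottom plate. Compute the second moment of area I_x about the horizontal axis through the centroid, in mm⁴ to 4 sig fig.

Treat the section as a set of non-overlapping primitives; coordinates are from the bounding-box lower-left.
Bottom plate: 170 × 30, A = 5 100 mm², y = 15 mm, Ī = 382 500 mm⁴.
Web plate: 12 × 140, A = 1 680 mm², y = 100 mm, Ī = 2 744 000 mm⁴.
Top plate: 150 × 24, A = 3 600 mm², y = 182 mm, Ī = 172 800 mm⁴.
Hole (subtracted): ⌀14, A = 153.938 mm², y = 15 mm, Ī = 1885.74 mm⁴.
Centroid: ȳ = ΣA·y / ΣA = 87.7553 mm.
Transfer each piece to the horizontal axis through the centroid using Ī + A·d² with d = y − 87.7553:
  bottom plate: d = -72.7553 mm → contributes +27 378 487 mm⁴
  web plate: d = 12.2447 mm → contributes +2 995 888 mm⁴
  top plate: d = 94.2447 mm → contributes +32 148 242 mm⁴
  hole: d = -72.7553 mm → contributes −816 731 mm⁴
Total I = 61 705 886 mm⁴.

I_x ≈ 6.171 × 10⁷ mm⁴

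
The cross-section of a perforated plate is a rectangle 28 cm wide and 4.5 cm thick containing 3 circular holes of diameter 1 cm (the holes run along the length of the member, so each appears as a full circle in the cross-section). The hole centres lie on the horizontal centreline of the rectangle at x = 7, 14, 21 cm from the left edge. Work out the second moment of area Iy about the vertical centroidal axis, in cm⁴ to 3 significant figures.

Treat the section as a set of non-overlapping primitives; coordinates are from the bounding-box lower-left.
Plate: 28 × 4.5, A = 126 cm², x = 14 cm, Ī = 8 232 cm⁴.
Hole 1 (subtracted): ⌀1, A = 0.7854 cm², x = 7 cm, Ī = 0.049087 cm⁴.
Hole 2 (subtracted): ⌀1, A = 0.7854 cm², x = 14 cm, Ī = 0.049087 cm⁴.
Hole 3 (subtracted): ⌀1, A = 0.7854 cm², x = 21 cm, Ī = 0.049087 cm⁴.
By symmetry the centroid is at mid-width, x̄ = 14 cm.
Transfer each piece to the vertical centroidal axis using Ī + A·d² with d = x − 14:
  plate: d = 0 cm → contributes +8 232 cm⁴
  hole 1: d = -7 cm → contributes −38.534 cm⁴
  hole 2: d = 0 cm → contributes −0.049087 cm⁴
  hole 3: d = 7 cm → contributes −38.534 cm⁴
Total I = 8154.9 cm⁴.

Iy ≈ 8150 cm⁴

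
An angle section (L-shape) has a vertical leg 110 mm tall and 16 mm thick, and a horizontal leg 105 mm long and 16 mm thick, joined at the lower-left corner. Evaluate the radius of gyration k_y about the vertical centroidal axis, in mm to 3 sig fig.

Split into non-overlapping primitives; take the origin at the lower-left of the bounding box.
Vertical leg: 16 × 110, A = 1 760 mm², x = 8 mm, Ī = 37 547 mm⁴.
Horizontal leg (remainder): 89 × 16, A = 1 424 mm², x = 60.5 mm, Ī = 939 959 mm⁴.
Centroid: x̄ = ΣA·x / ΣA = 31.48 mm.
Transfer each piece to the vertical centroidal axis using Ī + A·d² with d = x − 31.48:
  vertical leg: d = -23.48 mm → contributes +1 007 845 mm⁴
  horizontal leg (remainder): d = 29.02 mm → contributes +2 139 203 mm⁴
Total I = 3 147 048 mm⁴.
Radius of gyration: k = √(I/A) = √(3 147 048 / 3 184) = 31.439 mm.

k_y ≈ 31.4 mm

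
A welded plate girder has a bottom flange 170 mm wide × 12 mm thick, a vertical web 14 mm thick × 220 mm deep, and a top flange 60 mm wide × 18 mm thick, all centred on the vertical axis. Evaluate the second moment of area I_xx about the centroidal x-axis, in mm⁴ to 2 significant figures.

Decompose the section into non-overlapping parts with the origin at the bottom-left of its bounding rectangle.
Bottom plate: 170 × 12, A = 2 040 mm², y = 6 mm, Ī = 24 480 mm⁴.
Web plate: 14 × 220, A = 3 080 mm², y = 122 mm, Ī = 12 422 667 mm⁴.
Top plate: 60 × 18, A = 1 080 mm², y = 241 mm, Ī = 29 160 mm⁴.
Centroid: ȳ = ΣA·y / ΣA = 104.6 mm.
Transfer each piece to the centroidal x-axis using Ī + A·d² with d = y − 104.6:
  bottom plate: d = -98.56 mm → contributes +19 841 709 mm⁴
  web plate: d = 17.44 mm → contributes +13 359 321 mm⁴
  top plate: d = 136.4 mm → contributes +20 133 923 mm⁴
Total I = 53 334 953 mm⁴.

I_xx ≈ 5.3 × 10⁷ mm⁴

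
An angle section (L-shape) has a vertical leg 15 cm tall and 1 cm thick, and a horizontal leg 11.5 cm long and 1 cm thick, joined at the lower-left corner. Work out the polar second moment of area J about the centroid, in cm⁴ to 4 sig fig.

J ≈ 886.7 cm⁴

Break the section into simple shapes (no overlaps), measuring from the bottom-left corner of the bounding box.
Vertical leg: 1 × 15, A = 15 cm², y = 7.5 cm, Ī = 281.25 cm⁴.
Horizontal leg (remainder): 10.5 × 1, A = 10.5 cm², y = 0.5 cm, Ī = 0.875 cm⁴.
Centroid: ȳ = ΣA·y / ΣA = 4.61765 cm.
Transfer each piece to the centroidal x-axis using Ī + A·d² with d = y − 4.61765:
  vertical leg: d = 2.88235 cm → contributes +405.869 cm⁴
  horizontal leg (remainder): d = -4.11765 cm → contributes +178.903 cm⁴
Total I = 584.772 cm⁴.
For the y-axis: x̄ = 2.86765 cm.
Repeating about the centroidal y-axis gives I_y = 301.928 cm⁴.
Polar second moment: J = I_x + I_y = 886.7 cm⁴.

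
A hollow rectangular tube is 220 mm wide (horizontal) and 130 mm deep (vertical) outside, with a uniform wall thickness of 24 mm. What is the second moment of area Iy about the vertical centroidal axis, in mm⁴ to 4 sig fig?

Split into non-overlapping primitives; take the origin at the lower-left of the bounding box.
Outer rectangle: 220 × 130, A = 28 600 mm², x = 110 mm, Ī = 115 353 333 mm⁴.
Inner void (subtracted): 172 × 82, A = 14 104 mm², x = 110 mm, Ī = 34 771 061 mm⁴.
By symmetry the centroid is at mid-width, x̄ = 110 mm.
All pieces are centred on the vertical centroidal axis, so I = ΣĪ (holes subtracted) = 80 582 272 mm⁴.

Iy ≈ 8.058 × 10⁷ mm⁴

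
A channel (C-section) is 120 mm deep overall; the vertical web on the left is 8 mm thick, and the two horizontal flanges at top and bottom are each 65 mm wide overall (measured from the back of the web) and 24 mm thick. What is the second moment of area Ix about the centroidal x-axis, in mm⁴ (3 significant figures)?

Split into non-overlapping primitives; take the origin at the lower-left of the bounding box.
Web: 8 × 120, A = 960 mm², y = 60 mm, Ī = 1 152 000 mm⁴.
Top flange (beyond web): 57 × 24, A = 1 368 mm², y = 108 mm, Ī = 65 664 mm⁴.
Bottom flange (beyond web): 57 × 24, A = 1 368 mm², y = 12 mm, Ī = 65 664 mm⁴.
By symmetry the centroid is at mid-height, ȳ = 60 mm.
Transfer each piece to the centroidal x-axis using Ī + A·d² with d = y − 60:
  web: d = 0 mm → contributes +1 152 000 mm⁴
  top flange (beyond web): d = 48 mm → contributes +3 217 536 mm⁴
  bottom flange (beyond web): d = -48 mm → contributes +3 217 536 mm⁴
Total I = 7 587 072 mm⁴.

Ix ≈ 7.59 × 10⁶ mm⁴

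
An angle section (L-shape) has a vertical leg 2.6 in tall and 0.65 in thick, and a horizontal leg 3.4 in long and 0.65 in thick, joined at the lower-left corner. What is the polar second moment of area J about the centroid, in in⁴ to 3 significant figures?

J ≈ 5.54 in⁴

Decompose the section into non-overlapping parts with the origin at the bottom-left of its bounding rectangle.
Vertical leg: 0.65 × 2.6, A = 1.69 in², y = 1.3 in, Ī = 0.95203 in⁴.
Horizontal leg (remainder): 2.75 × 0.65, A = 1.7875 in², y = 0.325 in, Ī = 0.062935 in⁴.
Centroid: ȳ = ΣA·y / ΣA = 0.79883 in.
Transfer each piece to the centroidal x-axis using Ī + A·d² with d = y − 0.79883:
  vertical leg: d = 0.50117 in → contributes +1.3765 in⁴
  horizontal leg (remainder): d = -0.47383 in → contributes +0.46426 in⁴
Total I = 1.8408 in⁴.
For the y-axis: x̄ = 1.1988 in.
Repeating about the centroidal y-axis gives I_y = 3.6965 in⁴.
Polar second moment: J = I_x + I_y = 5.5373 in⁴.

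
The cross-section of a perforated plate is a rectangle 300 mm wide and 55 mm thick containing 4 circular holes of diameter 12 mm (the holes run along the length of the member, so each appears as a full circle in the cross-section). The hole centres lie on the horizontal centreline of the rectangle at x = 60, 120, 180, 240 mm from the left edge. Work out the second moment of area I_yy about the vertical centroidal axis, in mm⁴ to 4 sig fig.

Treat the section as a set of non-overlapping primitives; coordinates are from the bounding-box lower-left.
Plate: 300 × 55, A = 16 500 mm², x = 150 mm, Ī = 123 750 000 mm⁴.
Hole 1 (subtracted): ⌀12, A = 113.097 mm², x = 60 mm, Ī = 1017.88 mm⁴.
Hole 2 (subtracted): ⌀12, A = 113.097 mm², x = 120 mm, Ī = 1017.88 mm⁴.
Hole 3 (subtracted): ⌀12, A = 113.097 mm², x = 180 mm, Ī = 1017.88 mm⁴.
Hole 4 (subtracted): ⌀12, A = 113.097 mm², x = 240 mm, Ī = 1017.88 mm⁴.
By symmetry the centroid is at mid-width, x̄ = 150 mm.
Transfer each piece to the vertical centroidal axis using Ī + A·d² with d = x − 150:
  plate: d = 0 mm → contributes +123 750 000 mm⁴
  hole 1: d = -90 mm → contributes −917 106 mm⁴
  hole 2: d = -30 mm → contributes −102 805 mm⁴
  hole 3: d = 30 mm → contributes −102 805 mm⁴
  hole 4: d = 90 mm → contributes −917 106 mm⁴
Total I = 121 710 176 mm⁴.

I_yy ≈ 1.217 × 10⁸ mm⁴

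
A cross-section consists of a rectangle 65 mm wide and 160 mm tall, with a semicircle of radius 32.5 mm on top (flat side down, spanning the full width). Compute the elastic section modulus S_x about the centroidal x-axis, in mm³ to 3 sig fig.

Break the section into simple shapes (no overlaps), measuring from the bottom-left corner of the bounding box.
Rectangular body: 65 × 160, A = 10 400 mm², y = 80 mm, Ī = 22 186 667 mm⁴.
Semicircular cap: semicircle r = 32.5, A = 1659.2 mm², y = 173.79 mm, Ī = 122 452 mm⁴.
Centroid: ȳ = ΣA·y / ΣA = 92.905 mm.
Transfer each piece to the centroidal x-axis using Ī + A·d² with d = y − 92.905:
  rectangular body: d = -12.905 mm → contributes +23 918 546 mm⁴
  semicircular cap: d = 80.889 mm → contributes +10 978 317 mm⁴
Total I = 34 896 863 mm⁴.
Extreme fibre distance c = 99.595 mm; S = I/c = 350 386 mm³.

S_x ≈ 3.50 × 10⁵ mm³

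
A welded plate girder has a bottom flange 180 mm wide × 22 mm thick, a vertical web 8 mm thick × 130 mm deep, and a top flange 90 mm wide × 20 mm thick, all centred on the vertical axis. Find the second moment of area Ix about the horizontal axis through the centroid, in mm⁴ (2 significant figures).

Ix ≈ 3.1 × 10⁷ mm⁴

Split into non-overlapping primitives; take the origin at the lower-left of the bounding box.
Bottom plate: 180 × 22, A = 3 960 mm², y = 11 mm, Ī = 159 720 mm⁴.
Web plate: 8 × 130, A = 1 040 mm², y = 87 mm, Ī = 1 464 667 mm⁴.
Top plate: 90 × 20, A = 1 800 mm², y = 162 mm, Ī = 60 000 mm⁴.
Centroid: ȳ = ΣA·y / ΣA = 62.59 mm.
Transfer each piece to the horizontal axis through the centroid using Ī + A·d² with d = y − 62.59:
  bottom plate: d = -51.59 mm → contributes +10 701 054 mm⁴
  web plate: d = 24.41 mm → contributes +2 084 140 mm⁴
  top plate: d = 99.41 mm → contributes +17 846 753 mm⁴
Total I = 30 631 946 mm⁴.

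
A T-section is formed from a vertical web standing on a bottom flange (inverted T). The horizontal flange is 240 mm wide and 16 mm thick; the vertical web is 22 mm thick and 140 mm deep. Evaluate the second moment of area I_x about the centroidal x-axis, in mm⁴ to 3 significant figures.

Split into non-overlapping primitives; take the origin at the lower-left of the bounding box.
Flange: 240 × 16, A = 3 840 mm², y = 8 mm, Ī = 81 920 mm⁴.
Web: 22 × 140, A = 3 080 mm², y = 86 mm, Ī = 5 030 667 mm⁴.
Centroid: ȳ = ΣA·y / ΣA = 42.717 mm.
Transfer each piece to the centroidal x-axis using Ī + A·d² with d = y − 42.717:
  flange: d = -34.717 mm → contributes +4 710 094 mm⁴
  web: d = 43.283 mm → contributes +10 800 858 mm⁴
Total I = 15 510 952 mm⁴.

I_x ≈ 1.55 × 10⁷ mm⁴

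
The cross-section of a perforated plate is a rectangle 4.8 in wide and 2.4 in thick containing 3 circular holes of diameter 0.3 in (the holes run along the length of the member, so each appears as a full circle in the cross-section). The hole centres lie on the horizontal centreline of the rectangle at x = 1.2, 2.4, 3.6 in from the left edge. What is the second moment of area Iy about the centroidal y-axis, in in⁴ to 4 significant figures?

Treat the section as a set of non-overlapping primitives; coordinates are from the bounding-box lower-left.
Plate: 4.8 × 2.4, A = 11.52 in², x = 2.4 in, Ī = 22.1184 in⁴.
Hole 1 (subtracted): ⌀0.3, A = 0.0706858 in², x = 1.2 in, Ī = 0.000397608 in⁴.
Hole 2 (subtracted): ⌀0.3, A = 0.0706858 in², x = 2.4 in, Ī = 0.000397608 in⁴.
Hole 3 (subtracted): ⌀0.3, A = 0.0706858 in², x = 3.6 in, Ī = 0.000397608 in⁴.
By symmetry the centroid is at mid-width, x̄ = 2.4 in.
Transfer each piece to the centroidal y-axis using Ī + A·d² with d = x − 2.4:
  plate: d = 0 in → contributes +22.1184 in⁴
  hole 1: d = -1.2 in → contributes −0.102185 in⁴
  hole 2: d = 0 in → contributes −0.000397608 in⁴
  hole 3: d = 1.2 in → contributes −0.102185 in⁴
Total I = 21.9136 in⁴.

Iy ≈ 21.91 in⁴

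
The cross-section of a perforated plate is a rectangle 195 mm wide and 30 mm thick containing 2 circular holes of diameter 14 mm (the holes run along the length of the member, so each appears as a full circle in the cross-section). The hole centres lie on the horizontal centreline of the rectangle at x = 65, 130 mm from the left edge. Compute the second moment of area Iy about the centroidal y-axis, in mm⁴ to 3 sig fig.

Break the section into simple shapes (no overlaps), measuring from the bottom-left corner of the bounding box.
Plate: 195 × 30, A = 5 850 mm², x = 97.5 mm, Ī = 18 537 188 mm⁴.
Hole 1 (subtracted): ⌀14, A = 153.94 mm², x = 65 mm, Ī = 1885.7 mm⁴.
Hole 2 (subtracted): ⌀14, A = 153.94 mm², x = 130 mm, Ī = 1885.7 mm⁴.
By symmetry the centroid is at mid-width, x̄ = 97.5 mm.
Transfer each piece to the centroidal y-axis using Ī + A·d² with d = x − 97.5:
  plate: d = 0 mm → contributes +18 537 188 mm⁴
  hole 1: d = -32.5 mm → contributes −164 483 mm⁴
  hole 2: d = 32.5 mm → contributes −164 483 mm⁴
Total I = 18 208 222 mm⁴.

Iy ≈ 1.82 × 10⁷ mm⁴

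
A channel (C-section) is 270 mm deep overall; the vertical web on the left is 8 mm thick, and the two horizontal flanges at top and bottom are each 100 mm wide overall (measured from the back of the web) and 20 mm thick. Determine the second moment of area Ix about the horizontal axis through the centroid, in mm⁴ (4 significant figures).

Decompose the section into non-overlapping parts with the origin at the bottom-left of its bounding rectangle.
Web: 8 × 270, A = 2 160 mm², y = 135 mm, Ī = 13 122 000 mm⁴.
Top flange (beyond web): 92 × 20, A = 1 840 mm², y = 260 mm, Ī = 61333.3 mm⁴.
Bottom flange (beyond web): 92 × 20, A = 1 840 mm², y = 10 mm, Ī = 61333.3 mm⁴.
By symmetry the centroid is at mid-height, ȳ = 135 mm.
Transfer each piece to the horizontal axis through the centroid using Ī + A·d² with d = y − 135:
  web: d = 0 mm → contributes +13 122 000 mm⁴
  top flange (beyond web): d = 125 mm → contributes +28 811 333 mm⁴
  bottom flange (beyond web): d = -125 mm → contributes +28 811 333 mm⁴
Total I = 70 744 667 mm⁴.

Ix ≈ 7.074 × 10⁷ mm⁴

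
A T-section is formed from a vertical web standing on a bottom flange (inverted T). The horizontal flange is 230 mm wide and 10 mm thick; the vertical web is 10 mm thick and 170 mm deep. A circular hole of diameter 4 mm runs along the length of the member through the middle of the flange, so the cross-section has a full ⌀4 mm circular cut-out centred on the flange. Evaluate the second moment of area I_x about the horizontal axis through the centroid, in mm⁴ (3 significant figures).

I_x ≈ 1.20 × 10⁷ mm⁴

Split into non-overlapping primitives; take the origin at the lower-left of the bounding box.
Flange: 230 × 10, A = 2 300 mm², y = 5 mm, Ī = 19 167 mm⁴.
Web: 10 × 170, A = 1 700 mm², y = 95 mm, Ī = 4 094 167 mm⁴.
Hole (subtracted): ⌀4, A = 12.566 mm², y = 5 mm, Ī = 12.566 mm⁴.
Centroid: ȳ = ΣA·y / ΣA = 43.371 mm.
Transfer each piece to the horizontal axis through the centroid using Ī + A·d² with d = y − 43.371:
  flange: d = -38.371 mm → contributes +3 405 454 mm⁴
  web: d = 51.629 mm → contributes +8 625 688 mm⁴
  hole: d = -38.371 mm → contributes −18 514 mm⁴
Total I = 12 012 627 mm⁴.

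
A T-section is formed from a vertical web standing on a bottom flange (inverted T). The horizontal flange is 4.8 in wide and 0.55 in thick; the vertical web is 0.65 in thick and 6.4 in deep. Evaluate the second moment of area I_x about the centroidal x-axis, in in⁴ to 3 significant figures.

I_x ≈ 33.8 in⁴

Split into non-overlapping primitives; take the origin at the lower-left of the bounding box.
Flange: 4.8 × 0.55, A = 2.64 in², y = 0.275 in, Ī = 0.06655 in⁴.
Web: 0.65 × 6.4, A = 4.16 in², y = 3.75 in, Ī = 14.199 in⁴.
Centroid: ȳ = ΣA·y / ΣA = 2.4009 in.
Transfer each piece to the centroidal x-axis using Ī + A·d² with d = y − 2.4009:
  flange: d = -2.1259 in → contributes +11.998 in⁴
  web: d = 1.3491 in → contributes +21.771 in⁴
Total I = 33.769 in⁴.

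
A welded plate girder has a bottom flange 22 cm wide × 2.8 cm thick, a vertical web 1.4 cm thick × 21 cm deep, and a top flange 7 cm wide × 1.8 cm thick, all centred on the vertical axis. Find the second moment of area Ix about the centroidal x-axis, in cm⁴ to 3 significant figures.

Ix ≈ 8130 cm⁴

Decompose the section into non-overlapping parts with the origin at the bottom-left of its bounding rectangle.
Bottom plate: 22 × 2.8, A = 61.6 cm², y = 1.4 cm, Ī = 40.245 cm⁴.
Web plate: 1.4 × 21, A = 29.4 cm², y = 13.3 cm, Ī = 1080.5 cm⁴.
Top plate: 7 × 1.8, A = 12.6 cm², y = 24.7 cm, Ī = 3.402 cm⁴.
Centroid: ȳ = ΣA·y / ΣA = 7.6108 cm.
Transfer each piece to the centroidal x-axis using Ī + A·d² with d = y − 7.6108:
  bottom plate: d = -6.2108 cm → contributes +2416.4 cm⁴
  web plate: d = 5.6892 cm → contributes +2 032 cm⁴
  top plate: d = 17.089 cm → contributes +3683.1 cm⁴
Total I = 8131.6 cm⁴.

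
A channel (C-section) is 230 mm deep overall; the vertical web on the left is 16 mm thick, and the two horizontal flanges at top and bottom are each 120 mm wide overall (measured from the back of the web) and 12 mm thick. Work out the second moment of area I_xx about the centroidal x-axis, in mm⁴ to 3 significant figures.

Split into non-overlapping primitives; take the origin at the lower-left of the bounding box.
Web: 16 × 230, A = 3 680 mm², y = 115 mm, Ī = 16 222 667 mm⁴.
Top flange (beyond web): 104 × 12, A = 1 248 mm², y = 224 mm, Ī = 14 976 mm⁴.
Bottom flange (beyond web): 104 × 12, A = 1 248 mm², y = 6 mm, Ī = 14 976 mm⁴.
By symmetry the centroid is at mid-height, ȳ = 115 mm.
Transfer each piece to the centroidal x-axis using Ī + A·d² with d = y − 115:
  web: d = 0 mm → contributes +16 222 667 mm⁴
  top flange (beyond web): d = 109 mm → contributes +14 842 464 mm⁴
  bottom flange (beyond web): d = -109 mm → contributes +14 842 464 mm⁴
Total I = 45 907 595 mm⁴.

I_xx ≈ 4.59 × 10⁷ mm⁴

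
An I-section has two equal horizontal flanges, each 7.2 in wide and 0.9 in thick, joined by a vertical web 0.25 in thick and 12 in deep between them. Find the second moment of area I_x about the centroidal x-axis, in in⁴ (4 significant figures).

I_x ≈ 576.0 in⁴

Treat the section as a set of non-overlapping primitives; coordinates are from the bounding-box lower-left.
Bottom flange: 7.2 × 0.9, A = 6.48 in², y = 0.45 in, Ī = 0.4374 in⁴.
Web: 0.25 × 12, A = 3 in², y = 6.9 in, Ī = 36 in⁴.
Top flange: 7.2 × 0.9, A = 6.48 in², y = 13.35 in, Ī = 0.4374 in⁴.
By symmetry the centroid is at mid-height, ȳ = 6.9 in.
Transfer each piece to the centroidal x-axis using Ī + A·d² with d = y − 6.9:
  bottom flange: d = -6.45 in → contributes +270.022 in⁴
  web: d = 0 in → contributes +36 in⁴
  top flange: d = 6.45 in → contributes +270.022 in⁴
Total I = 576.043 in⁴.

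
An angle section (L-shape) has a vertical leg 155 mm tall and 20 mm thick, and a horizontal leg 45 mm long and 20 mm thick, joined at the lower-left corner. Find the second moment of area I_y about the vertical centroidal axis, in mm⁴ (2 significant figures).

Treat the section as a set of non-overlapping primitives; coordinates are from the bounding-box lower-left.
Vertical leg: 20 × 155, A = 3 100 mm², x = 10 mm, Ī = 103 333 mm⁴.
Horizontal leg (remainder): 25 × 20, A = 500 mm², x = 32.5 mm, Ī = 26 042 mm⁴.
Centroid: x̄ = ΣA·x / ΣA = 13.13 mm.
Transfer each piece to the vertical centroidal axis using Ī + A·d² with d = x − 13.13:
  vertical leg: d = -3.125 mm → contributes +133 607 mm⁴
  horizontal leg (remainder): d = 19.38 mm → contributes +213 737 mm⁴
Total I = 347 344 mm⁴.

I_y ≈ 3.5 × 10⁵ mm⁴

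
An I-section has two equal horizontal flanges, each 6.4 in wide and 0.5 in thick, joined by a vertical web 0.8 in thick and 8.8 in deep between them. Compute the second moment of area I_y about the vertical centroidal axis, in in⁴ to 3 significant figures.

I_y ≈ 22.2 in⁴

Split into non-overlapping primitives; take the origin at the lower-left of the bounding box.
Bottom flange: 6.4 × 0.5, A = 3.2 in², x = 3.2 in, Ī = 10.923 in⁴.
Web: 0.8 × 8.8, A = 7.04 in², x = 3.2 in, Ī = 0.37547 in⁴.
Top flange: 6.4 × 0.5, A = 3.2 in², x = 3.2 in, Ī = 10.923 in⁴.
By symmetry the centroid is at mid-width, x̄ = 3.2 in.
All pieces are centred on the vertical centroidal axis, so I = ΣĪ = 22.221 in⁴.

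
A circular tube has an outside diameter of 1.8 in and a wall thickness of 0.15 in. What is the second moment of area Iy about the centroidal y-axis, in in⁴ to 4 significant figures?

Iy ≈ 0.2668 in⁴

Treat the section as a set of non-overlapping primitives; coordinates are from the bounding-box lower-left.
Outer circle: ⌀1.8, A = 2.54469 in², x = 0.9 in, Ī = 0.5153 in⁴.
Bore (subtracted): ⌀1.5, A = 1.76715 in², x = 0.9 in, Ī = 0.248505 in⁴.
By symmetry the centroid is at mid-width, x̄ = 0.9 in.
All pieces are centred on the centroidal y-axis, so I = ΣĪ (holes subtracted) = 0.266795 in⁴.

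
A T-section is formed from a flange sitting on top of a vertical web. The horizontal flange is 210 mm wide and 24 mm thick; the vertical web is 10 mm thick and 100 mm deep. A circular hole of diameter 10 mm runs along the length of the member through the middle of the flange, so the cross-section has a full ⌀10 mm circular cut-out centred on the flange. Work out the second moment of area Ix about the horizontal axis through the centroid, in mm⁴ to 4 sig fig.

Ix ≈ 4.274 × 10⁶ mm⁴

Treat the section as a set of non-overlapping primitives; coordinates are from the bounding-box lower-left.
Flange: 210 × 24, A = 5 040 mm², y = 112 mm, Ī = 241 920 mm⁴.
Web: 10 × 100, A = 1 000 mm², y = 50 mm, Ī = 833 333 mm⁴.
Hole (subtracted): ⌀10, A = 78.5398 mm², y = 112 mm, Ī = 490.874 mm⁴.
Centroid: ȳ = ΣA·y / ΣA = 101.6 mm.
Transfer each piece to the horizontal axis through the centroid using Ī + A·d² with d = y − 101.6:
  flange: d = 10.4001 mm → contributes +787 061 mm⁴
  web: d = -51.5999 mm → contributes +3 495 879 mm⁴
  hole: d = 10.4001 mm → contributes −8985.96 mm⁴
Total I = 4 273 954 mm⁴.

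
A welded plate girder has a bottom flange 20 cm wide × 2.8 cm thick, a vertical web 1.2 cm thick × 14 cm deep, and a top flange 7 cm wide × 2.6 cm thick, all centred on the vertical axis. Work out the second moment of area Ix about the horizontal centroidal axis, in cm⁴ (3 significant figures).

Decompose the section into non-overlapping parts with the origin at the bottom-left of its bounding rectangle.
Bottom plate: 20 × 2.8, A = 56 cm², y = 1.4 cm, Ī = 36.587 cm⁴.
Web plate: 1.2 × 14, A = 16.8 cm², y = 9.8 cm, Ī = 274.4 cm⁴.
Top plate: 7 × 2.6, A = 18.2 cm², y = 18.1 cm, Ī = 10.253 cm⁴.
Centroid: ȳ = ΣA·y / ΣA = 6.2908 cm.
Transfer each piece to the horizontal centroidal axis using Ī + A·d² with d = y − 6.2908:
  bottom plate: d = -4.8908 cm → contributes +1376.1 cm⁴
  web plate: d = 3.5092 cm → contributes +481.29 cm⁴
  top plate: d = 11.809 cm → contributes +2548.4 cm⁴
Total I = 4405.8 cm⁴.

Ix ≈ 4410 cm⁴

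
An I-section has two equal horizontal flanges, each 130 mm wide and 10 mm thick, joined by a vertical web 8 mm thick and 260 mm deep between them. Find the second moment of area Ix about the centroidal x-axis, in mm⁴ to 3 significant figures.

Break the section into simple shapes (no overlaps), measuring from the bottom-left corner of the bounding box.
Bottom flange: 130 × 10, A = 1 300 mm², y = 5 mm, Ī = 10 833 mm⁴.
Web: 8 × 260, A = 2 080 mm², y = 140 mm, Ī = 11 717 333 mm⁴.
Top flange: 130 × 10, A = 1 300 mm², y = 275 mm, Ī = 10 833 mm⁴.
By symmetry the centroid is at mid-height, ȳ = 140 mm.
Transfer each piece to the centroidal x-axis using Ī + A·d² with d = y − 140:
  bottom flange: d = -135 mm → contributes +23 703 333 mm⁴
  web: d = 0 mm → contributes +11 717 333 mm⁴
  top flange: d = 135 mm → contributes +23 703 333 mm⁴
Total I = 59 124 000 mm⁴.

Ix ≈ 5.91 × 10⁷ mm⁴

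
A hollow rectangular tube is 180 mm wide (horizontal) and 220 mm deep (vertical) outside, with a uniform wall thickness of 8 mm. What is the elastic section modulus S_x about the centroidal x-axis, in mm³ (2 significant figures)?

Treat the section as a set of non-overlapping primitives; coordinates are from the bounding-box lower-left.
Outer rectangle: 180 × 220, A = 39 600 mm², y = 110 mm, Ī = 159 720 000 mm⁴.
Inner void (subtracted): 164 × 204, A = 33 456 mm², y = 110 mm, Ī = 116 025 408 mm⁴.
By symmetry the centroid is at mid-height, ȳ = 110 mm.
All pieces are centred on the centroidal x-axis, so I = ΣĪ (holes subtracted) = 43 694 592 mm⁴.
Extreme fibre distance c = 110 mm; S = I/c = 397 224 mm³.

S_x ≈ 4.0 × 10⁵ mm³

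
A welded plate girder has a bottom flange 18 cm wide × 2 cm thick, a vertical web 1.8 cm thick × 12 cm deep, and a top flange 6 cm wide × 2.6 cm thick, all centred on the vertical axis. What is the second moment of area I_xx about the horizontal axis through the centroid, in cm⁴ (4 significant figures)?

Decompose the section into non-overlapping parts with the origin at the bottom-left of its bounding rectangle.
Bottom plate: 18 × 2, A = 36 cm², y = 1 cm, Ī = 12 cm⁴.
Web plate: 1.8 × 12, A = 21.6 cm², y = 8 cm, Ī = 259.2 cm⁴.
Top plate: 6 × 2.6, A = 15.6 cm², y = 15.3 cm, Ī = 8.788 cm⁴.
Centroid: ȳ = ΣA·y / ΣA = 6.11311 cm.
Transfer each piece to the horizontal axis through the centroid using Ī + A·d² with d = y − 6.11311:
  bottom plate: d = -5.11311 cm → contributes +953.182 cm⁴
  web plate: d = 1.88689 cm → contributes +336.103 cm⁴
  top plate: d = 9.18689 cm → contributes +1325.41 cm⁴
Total I = 2614.7 cm⁴.

I_xx ≈ 2615 cm⁴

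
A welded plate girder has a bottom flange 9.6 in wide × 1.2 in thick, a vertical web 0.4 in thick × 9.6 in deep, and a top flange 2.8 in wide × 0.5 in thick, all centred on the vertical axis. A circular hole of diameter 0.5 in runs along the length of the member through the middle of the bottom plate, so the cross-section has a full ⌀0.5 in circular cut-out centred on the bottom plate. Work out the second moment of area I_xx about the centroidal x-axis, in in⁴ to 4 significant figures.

I_xx ≈ 220.2 in⁴

Split into non-overlapping primitives; take the origin at the lower-left of the bounding box.
Bottom plate: 9.6 × 1.2, A = 11.52 in², y = 0.6 in, Ī = 1.3824 in⁴.
Web plate: 0.4 × 9.6, A = 3.84 in², y = 6 in, Ī = 29.4912 in⁴.
Top plate: 2.8 × 0.5, A = 1.4 in², y = 11.05 in, Ī = 0.0291667 in⁴.
Hole (subtracted): ⌀0.5, A = 0.19635 in², y = 0.6 in, Ī = 0.00306796 in⁴.
Centroid: ȳ = ΣA·y / ΣA = 2.73516 in.
Transfer each piece to the centroidal x-axis using Ī + A·d² with d = y − 2.73516:
  bottom plate: d = -2.13516 in → contributes +53.9009 in⁴
  web plate: d = 3.26484 in → contributes +70.4225 in⁴
  top plate: d = 8.31484 in → contributes +96.8204 in⁴
  hole: d = -2.13516 in → contributes −0.898205 in⁴
Total I = 220.246 in⁴.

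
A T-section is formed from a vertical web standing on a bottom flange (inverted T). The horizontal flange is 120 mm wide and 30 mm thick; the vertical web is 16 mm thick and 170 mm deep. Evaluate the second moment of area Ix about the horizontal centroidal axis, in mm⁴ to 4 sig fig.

Break the section into simple shapes (no overlaps), measuring from the bottom-left corner of the bounding box.
Flange: 120 × 30, A = 3 600 mm², y = 15 mm, Ī = 270 000 mm⁴.
Web: 16 × 170, A = 2 720 mm², y = 115 mm, Ī = 6 550 667 mm⁴.
Centroid: ȳ = ΣA·y / ΣA = 58.038 mm.
Transfer each piece to the horizontal centroidal axis using Ī + A·d² with d = y − 58.038:
  flange: d = -43.038 mm → contributes +6 938 162 mm⁴
  web: d = 56.962 mm → contributes +15 376 175 mm⁴
Total I = 22 314 338 mm⁴.

Ix ≈ 2.231 × 10⁷ mm⁴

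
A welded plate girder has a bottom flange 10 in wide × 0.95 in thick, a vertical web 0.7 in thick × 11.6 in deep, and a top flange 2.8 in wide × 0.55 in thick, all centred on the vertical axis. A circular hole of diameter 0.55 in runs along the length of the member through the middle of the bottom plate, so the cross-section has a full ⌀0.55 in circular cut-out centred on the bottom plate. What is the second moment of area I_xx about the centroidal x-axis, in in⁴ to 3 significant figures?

I_xx ≈ 388 in⁴

Treat the section as a set of non-overlapping primitives; coordinates are from the bounding-box lower-left.
Bottom plate: 10 × 0.95, A = 9.5 in², y = 0.475 in, Ī = 0.71448 in⁴.
Web plate: 0.7 × 11.6, A = 8.12 in², y = 6.75 in, Ī = 91.052 in⁴.
Top plate: 2.8 × 0.55, A = 1.54 in², y = 12.825 in, Ī = 0.038821 in⁴.
Hole (subtracted): ⌀0.55, A = 0.23758 in², y = 0.475 in, Ī = 0.0044918 in⁴.
Centroid: ȳ = ΣA·y / ΣA = 4.1728 in.
Transfer each piece to the centroidal x-axis using Ī + A·d² with d = y − 4.1728:
  bottom plate: d = -3.6978 in → contributes +130.62 in⁴
  web plate: d = 2.5772 in → contributes +144.98 in⁴
  top plate: d = 8.6522 in → contributes +115.32 in⁴
  hole: d = -3.6978 in → contributes −3.2532 in⁴
Total I = 387.67 in⁴.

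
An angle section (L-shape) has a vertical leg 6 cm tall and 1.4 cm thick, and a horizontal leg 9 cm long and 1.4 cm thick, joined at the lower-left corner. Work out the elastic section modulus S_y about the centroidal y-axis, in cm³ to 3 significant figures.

Break the section into simple shapes (no overlaps), measuring from the bottom-left corner of the bounding box.
Vertical leg: 1.4 × 6, A = 8.4 cm², x = 0.7 cm, Ī = 1.372 cm⁴.
Horizontal leg (remainder): 7.6 × 1.4, A = 10.64 cm², x = 5.2 cm, Ī = 51.214 cm⁴.
Centroid: x̄ = ΣA·x / ΣA = 3.2147 cm.
Transfer each piece to the centroidal y-axis using Ī + A·d² with d = x − 3.2147:
  vertical leg: d = -2.5147 cm → contributes +54.491 cm⁴
  horizontal leg (remainder): d = 1.9853 cm → contributes +93.15 cm⁴
Total I = 147.64 cm⁴.
Extreme fibre distance c = 5.7853 cm; S = I/c = 25.52 cm³.

S_y ≈ 25.5 cm³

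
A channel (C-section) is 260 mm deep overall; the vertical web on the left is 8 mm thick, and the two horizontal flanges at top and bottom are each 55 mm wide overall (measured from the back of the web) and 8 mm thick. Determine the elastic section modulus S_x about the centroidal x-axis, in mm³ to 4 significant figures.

Treat the section as a set of non-overlapping primitives; coordinates are from the bounding-box lower-left.
Web: 8 × 260, A = 2 080 mm², y = 130 mm, Ī = 11 717 333 mm⁴.
Top flange (beyond web): 47 × 8, A = 376 mm², y = 256 mm, Ī = 2005.33 mm⁴.
Bottom flange (beyond web): 47 × 8, A = 376 mm², y = 4 mm, Ī = 2005.33 mm⁴.
By symmetry the centroid is at mid-height, ȳ = 130 mm.
Transfer each piece to the centroidal x-axis using Ī + A·d² with d = y − 130:
  web: d = 0 mm → contributes +11 717 333 mm⁴
  top flange (beyond web): d = 126 mm → contributes +5 971 381 mm⁴
  bottom flange (beyond web): d = -126 mm → contributes +5 971 381 mm⁴
Total I = 23 660 096 mm⁴.
Extreme fibre distance c = 130 mm; S = I/c = 182 001 mm³.

S_x ≈ 1.820 × 10⁵ mm³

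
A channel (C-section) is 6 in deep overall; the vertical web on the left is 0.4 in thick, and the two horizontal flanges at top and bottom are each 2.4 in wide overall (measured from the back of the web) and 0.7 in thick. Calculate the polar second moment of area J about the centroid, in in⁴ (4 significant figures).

J ≈ 29.80 in⁴

Decompose the section into non-overlapping parts with the origin at the bottom-left of its bounding rectangle.
Web: 0.4 × 6, A = 2.4 in², y = 3 in, Ī = 7.2 in⁴.
Top flange (beyond web): 2 × 0.7, A = 1.4 in², y = 5.65 in, Ī = 0.0571667 in⁴.
Bottom flange (beyond web): 2 × 0.7, A = 1.4 in², y = 0.35 in, Ī = 0.0571667 in⁴.
By symmetry the centroid is at mid-height, ȳ = 3 in.
Transfer each piece to the centroidal x-axis using Ī + A·d² with d = y − 3:
  web: d = 0 in → contributes +7.2 in⁴
  top flange (beyond web): d = 2.65 in → contributes +9.88867 in⁴
  bottom flange (beyond web): d = -2.65 in → contributes +9.88867 in⁴
Total I = 26.9773 in⁴.
For the y-axis: x̄ = 0.846154 in.
Repeating about the centroidal y-axis gives I_y = 2.82626 in⁴.
Polar second moment: J = I_x + I_y = 29.8036 in⁴.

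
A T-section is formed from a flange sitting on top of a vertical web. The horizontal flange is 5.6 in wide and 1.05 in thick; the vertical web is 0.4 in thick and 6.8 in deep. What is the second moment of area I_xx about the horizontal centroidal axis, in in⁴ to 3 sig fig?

I_xx ≈ 39.7 in⁴

Break the section into simple shapes (no overlaps), measuring from the bottom-left corner of the bounding box.
Flange: 5.6 × 1.05, A = 5.88 in², y = 7.325 in, Ī = 0.54023 in⁴.
Web: 0.4 × 6.8, A = 2.72 in², y = 3.4 in, Ī = 10.481 in⁴.
Centroid: ȳ = ΣA·y / ΣA = 6.0836 in.
Transfer each piece to the horizontal centroidal axis using Ī + A·d² with d = y − 6.0836:
  flange: d = 1.2414 in → contributes +9.6017 in⁴
  web: d = -2.6836 in → contributes +30.07 in⁴
Total I = 39.671 in⁴.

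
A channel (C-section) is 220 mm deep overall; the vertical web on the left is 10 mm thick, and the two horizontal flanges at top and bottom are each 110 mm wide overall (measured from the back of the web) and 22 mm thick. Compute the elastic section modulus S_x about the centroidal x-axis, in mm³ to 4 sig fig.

Treat the section as a set of non-overlapping primitives; coordinates are from the bounding-box lower-left.
Web: 10 × 220, A = 2 200 mm², y = 110 mm, Ī = 8 873 333 mm⁴.
Top flange (beyond web): 100 × 22, A = 2 200 mm², y = 209 mm, Ī = 88733.3 mm⁴.
Bottom flange (beyond web): 100 × 22, A = 2 200 mm², y = 11 mm, Ī = 88733.3 mm⁴.
By symmetry the centroid is at mid-height, ȳ = 110 mm.
Transfer each piece to the centroidal x-axis using Ī + A·d² with d = y − 110:
  web: d = 0 mm → contributes +8 873 333 mm⁴
  top flange (beyond web): d = 99 mm → contributes +21 650 933 mm⁴
  bottom flange (beyond web): d = -99 mm → contributes +21 650 933 mm⁴
Total I = 52 175 200 mm⁴.
Extreme fibre distance c = 110 mm; S = I/c = 474 320 mm³.

S_x ≈ 4.743 × 10⁵ mm³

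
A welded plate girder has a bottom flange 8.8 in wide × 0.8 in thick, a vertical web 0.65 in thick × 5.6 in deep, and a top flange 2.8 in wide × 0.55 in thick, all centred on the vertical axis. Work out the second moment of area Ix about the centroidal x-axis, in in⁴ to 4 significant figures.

Ix ≈ 70.67 in⁴

Break the section into simple shapes (no overlaps), measuring from the bottom-left corner of the bounding box.
Bottom plate: 8.8 × 0.8, A = 7.04 in², y = 0.4 in, Ī = 0.375467 in⁴.
Web plate: 0.65 × 5.6, A = 3.64 in², y = 3.6 in, Ī = 9.51253 in⁴.
Top plate: 2.8 × 0.55, A = 1.54 in², y = 6.675 in, Ī = 0.0388208 in⁴.
Centroid: ȳ = ΣA·y / ΣA = 2.14399 in.
Transfer each piece to the centroidal x-axis using Ī + A·d² with d = y − 2.14399:
  bottom plate: d = -1.74399 in → contributes +21.7875 in⁴
  web plate: d = 1.45601 in → contributes +17.2293 in⁴
  top plate: d = 4.53101 in → contributes +31.6552 in⁴
Total I = 70.6719 in⁴.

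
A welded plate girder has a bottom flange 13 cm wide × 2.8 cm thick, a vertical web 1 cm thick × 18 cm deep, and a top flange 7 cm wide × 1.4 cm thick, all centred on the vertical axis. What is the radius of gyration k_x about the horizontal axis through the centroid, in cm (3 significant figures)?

k_x ≈ 8.01 cm

Split into non-overlapping primitives; take the origin at the lower-left of the bounding box.
Bottom plate: 13 × 2.8, A = 36.4 cm², y = 1.4 cm, Ī = 23.781 cm⁴.
Web plate: 1 × 18, A = 18 cm², y = 11.8 cm, Ī = 486 cm⁴.
Top plate: 7 × 1.4, A = 9.8 cm², y = 21.5 cm, Ī = 1.6007 cm⁴.
Centroid: ȳ = ΣA·y / ΣA = 7.3841 cm.
Transfer each piece to the horizontal axis through the centroid using Ī + A·d² with d = y − 7.3841:
  bottom plate: d = -5.9841 cm → contributes +1327.3 cm⁴
  web plate: d = 4.4159 cm → contributes +837 cm⁴
  top plate: d = 14.116 cm → contributes +1954.3 cm⁴
Total I = 4118.6 cm⁴.
Radius of gyration: k = √(I/A) = √(4118.6 / 64.2) = 8.0095 cm.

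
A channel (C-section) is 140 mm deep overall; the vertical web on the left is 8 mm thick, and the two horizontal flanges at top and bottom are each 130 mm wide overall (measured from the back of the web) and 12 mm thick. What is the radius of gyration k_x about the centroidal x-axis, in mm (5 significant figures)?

Split into non-overlapping primitives; take the origin at the lower-left of the bounding box.
Web: 8 × 140, A = 1 120 mm², y = 70 mm, Ī = 1 829 333 mm⁴.
Top flange (beyond web): 122 × 12, A = 1 464 mm², y = 134 mm, Ī = 17 568 mm⁴.
Bottom flange (beyond web): 122 × 12, A = 1 464 mm², y = 6 mm, Ī = 17 568 mm⁴.
By symmetry the centroid is at mid-height, ȳ = 70 mm.
Transfer each piece to the centroidal x-axis using Ī + A·d² with d = y − 70:
  web: d = 0 mm → contributes +1 829 333 mm⁴
  top flange (beyond web): d = 64 mm → contributes +6 014 112 mm⁴
  bottom flange (beyond web): d = -64 mm → contributes +6 014 112 mm⁴
Total I = 13 857 557 mm⁴.
Radius of gyration: k = √(I/A) = √(13 857 557 / 4 048) = 58.50906 mm.

k_x ≈ 58.509 mm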